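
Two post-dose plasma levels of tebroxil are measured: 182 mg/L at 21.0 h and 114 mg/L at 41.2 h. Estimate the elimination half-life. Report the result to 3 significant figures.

k = ln(C₁/C₂) / (t₂ − t₁) = ln(182/114) / (41.2 − 21.0)
  = 0.4678 / 20.20 = 0.02316 h⁻¹
t½ = ln 2 / k = ln 2 / 0.02316 ≈ 29.9 hours

29.9 hours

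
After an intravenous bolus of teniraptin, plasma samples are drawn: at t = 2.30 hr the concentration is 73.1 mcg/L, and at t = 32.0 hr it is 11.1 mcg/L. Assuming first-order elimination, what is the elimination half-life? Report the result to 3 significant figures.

10.9 hours

k = ln(C₁/C₂) / (t₂ − t₁) = ln(73.1/11.1) / (32.0 − 2.30)
  = 1.885 / 29.70 = 0.06346 hr⁻¹
t½ = ln 2 / k = ln 2 / 0.06346 ≈ 10.9 hours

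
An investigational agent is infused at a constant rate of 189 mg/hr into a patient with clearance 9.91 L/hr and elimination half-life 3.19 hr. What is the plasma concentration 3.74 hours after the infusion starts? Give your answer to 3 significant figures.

10.6 µg/mL

Css = rate / CL = 189 / 9.91 = 19.07 µg/mL
k = ln 2 / 3.19 = 0.2173 hr⁻¹
C(t) = Css (1 − e^(−kt)) = 19.07 × (1 − e^(−0.8127)) = 19.07 × 0.5563 ≈ 10.6 µg/mL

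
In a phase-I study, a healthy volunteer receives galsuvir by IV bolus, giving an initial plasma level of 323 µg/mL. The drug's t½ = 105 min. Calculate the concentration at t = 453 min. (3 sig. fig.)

k = ln 2 / 105 = 0.006601 min⁻¹
C(t) = C₀ e^(−kt) = 323 × e^(−0.006601 × 453) = 323 × e^(−2.990) = 323 × 0.05027 ≈ 16.2 µg/mL

16.2 µg/mL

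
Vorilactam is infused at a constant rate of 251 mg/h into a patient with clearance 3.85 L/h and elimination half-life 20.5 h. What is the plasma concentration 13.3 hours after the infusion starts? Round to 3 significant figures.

23.6 µg/mL

Css = rate / CL = 251 / 3.85 = 65.19 µg/mL
k = ln 2 / 20.5 = 0.03381 h⁻¹
C(t) = Css (1 − e^(−kt)) = 65.19 × (1 − e^(−0.4497)) = 65.19 × 0.3622 ≈ 23.6 µg/mL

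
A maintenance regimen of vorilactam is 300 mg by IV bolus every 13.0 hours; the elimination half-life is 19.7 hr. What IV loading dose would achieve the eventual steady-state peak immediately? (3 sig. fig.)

817 mg

k = ln 2 / 19.7 = 0.03519 hr⁻¹
Accumulation ratio R = 1 / (1 − e^(−kτ)) = 1 / (1 − e^(−0.03519×13.0)) = 1 / (1 − 0.6329) = 2.724
Loading dose = maintenance dose × R = 300 × 2.724 ≈ 817 mg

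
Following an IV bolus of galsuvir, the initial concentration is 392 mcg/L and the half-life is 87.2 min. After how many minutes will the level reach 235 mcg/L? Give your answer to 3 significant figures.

64.4 minutes

k = ln 2 / 87.2 = 0.007949 min⁻¹
C(t) = C₀ e^(−kt)  ⇒  t = ln(C₀/C) / k
t = ln(392/235) / 0.007949 = 0.5117 / 0.007949 ≈ 64.4 minutes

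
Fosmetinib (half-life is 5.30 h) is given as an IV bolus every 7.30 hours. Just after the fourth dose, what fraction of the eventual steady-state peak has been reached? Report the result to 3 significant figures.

k = ln 2 / 5.30 = 0.1308 h⁻¹
f_n = 1 − e^(−nkτ) = 1 − e^(−4 × 0.1308 × 7.30) = 1 − e^(−3.819) = 1 − 0.02195 ≈ 0.978

0.978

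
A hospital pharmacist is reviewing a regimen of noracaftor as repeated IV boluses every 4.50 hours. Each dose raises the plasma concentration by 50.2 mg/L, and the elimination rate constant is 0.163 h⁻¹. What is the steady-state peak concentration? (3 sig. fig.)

96.6 mg/L

Fraction remaining after one interval: e^(−kτ) = e^(−0.1630 × 4.50) = 0.4802
R = 1 / (1 − 0.4802) = 1.924
Css,max = 50.2 × 1.924 ≈ 96.6 mg/L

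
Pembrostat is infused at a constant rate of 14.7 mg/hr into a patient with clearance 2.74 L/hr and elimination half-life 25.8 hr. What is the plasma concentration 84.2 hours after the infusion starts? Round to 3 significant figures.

4.81 mg/L

Css = rate / CL = 14.7 / 2.74 = 5.365 mg/L
k = ln 2 / 25.8 = 0.02687 hr⁻¹
C(t) = Css (1 − e^(−kt)) = 5.365 × (1 − e^(−2.262)) = 5.365 × 0.8959 ≈ 4.81 mg/L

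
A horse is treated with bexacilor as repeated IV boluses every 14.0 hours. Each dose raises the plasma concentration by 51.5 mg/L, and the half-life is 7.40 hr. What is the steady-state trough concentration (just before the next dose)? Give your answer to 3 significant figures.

k = ln 2 / 7.40 = 0.09367 hr⁻¹
Fraction remaining after one interval: e^(−kτ) = e^(−0.09367 × 14.0) = 0.2695
R = 1 / (1 − 0.2695) = 1.369
Css,max = 51.5 × 1.369 = 70.50 mg/L
Css,min = Css,max × e^(−kτ) = 70.50 × 0.2695 ≈ 19.0 mg/L

19.0 mg/L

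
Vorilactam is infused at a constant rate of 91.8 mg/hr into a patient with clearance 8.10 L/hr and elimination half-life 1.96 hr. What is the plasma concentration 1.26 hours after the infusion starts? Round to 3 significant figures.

4.07 mg/L

Css = rate / CL = 91.8 / 8.10 = 11.33 mg/L
k = ln 2 / 1.96 = 0.3536 hr⁻¹
C(t) = Css (1 − e^(−kt)) = 11.33 × (1 − e^(−0.4456)) = 11.33 × 0.3596 ≈ 4.07 mg/L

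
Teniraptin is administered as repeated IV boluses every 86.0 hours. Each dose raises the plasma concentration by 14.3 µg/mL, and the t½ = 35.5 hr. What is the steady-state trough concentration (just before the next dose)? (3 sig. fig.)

3.28 µg/mL

k = ln 2 / 35.5 = 0.01953 hr⁻¹
Fraction remaining after one interval: e^(−kτ) = e^(−0.01953 × 86.0) = 0.1865
R = 1 / (1 − 0.1865) = 1.229
Css,max = 14.3 × 1.229 = 17.58 µg/mL
Css,min = Css,max × e^(−kτ) = 17.58 × 0.1865 ≈ 3.28 µg/mL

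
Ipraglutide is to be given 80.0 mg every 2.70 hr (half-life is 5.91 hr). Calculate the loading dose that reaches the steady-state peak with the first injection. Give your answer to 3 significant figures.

k = ln 2 / 5.91 = 0.1173 hr⁻¹
Accumulation ratio R = 1 / (1 − e^(−kτ)) = 1 / (1 − e^(−0.1173×2.70)) = 1 / (1 − 0.7286) = 3.684
Loading dose = maintenance dose × R = 80.0 × 3.684 ≈ 295 mg

295 mg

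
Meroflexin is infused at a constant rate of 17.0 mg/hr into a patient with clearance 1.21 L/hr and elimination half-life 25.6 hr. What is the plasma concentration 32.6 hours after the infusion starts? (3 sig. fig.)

8.24 µg/mL

Css = rate / CL = 17.0 / 1.21 = 14.05 µg/mL
k = ln 2 / 25.6 = 0.02708 hr⁻¹
C(t) = Css (1 − e^(−kt)) = 14.05 × (1 − e^(−0.8827)) = 14.05 × 0.5863 ≈ 8.24 µg/mL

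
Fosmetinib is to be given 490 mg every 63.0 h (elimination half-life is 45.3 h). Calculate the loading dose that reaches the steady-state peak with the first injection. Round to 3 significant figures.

k = ln 2 / 45.3 = 0.01530 h⁻¹
Accumulation ratio R = 1 / (1 − e^(−kτ)) = 1 / (1 − e^(−0.01530×63.0)) = 1 / (1 − 0.3814) = 1.616
Loading dose = maintenance dose × R = 490 × 1.616 ≈ 792 mg

792 mg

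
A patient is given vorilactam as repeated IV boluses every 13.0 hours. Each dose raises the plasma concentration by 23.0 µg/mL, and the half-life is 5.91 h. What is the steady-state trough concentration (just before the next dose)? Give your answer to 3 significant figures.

k = ln 2 / 5.91 = 0.1173 h⁻¹
Fraction remaining after one interval: e^(−kτ) = e^(−0.1173 × 13.0) = 0.2177
R = 1 / (1 − 0.2177) = 1.278
Css,max = 23.0 × 1.278 = 29.40 µg/mL
Css,min = Css,max × e^(−kτ) = 29.40 × 0.2177 ≈ 6.40 µg/mL

6.40 µg/mL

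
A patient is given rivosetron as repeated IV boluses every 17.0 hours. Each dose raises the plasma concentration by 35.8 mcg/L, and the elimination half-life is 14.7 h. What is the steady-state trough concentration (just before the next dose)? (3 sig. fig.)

k = ln 2 / 14.7 = 0.04715 h⁻¹
Fraction remaining after one interval: e^(−kτ) = e^(−0.04715 × 17.0) = 0.4486
R = 1 / (1 − 0.4486) = 1.814
Css,max = 35.8 × 1.814 = 64.93 mcg/L
Css,min = Css,max × e^(−kτ) = 64.93 × 0.4486 ≈ 29.1 mcg/L

29.1 mcg/L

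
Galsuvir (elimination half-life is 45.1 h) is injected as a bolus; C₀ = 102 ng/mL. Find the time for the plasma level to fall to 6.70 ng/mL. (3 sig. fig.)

177 hours

k = ln 2 / 45.1 = 0.01537 h⁻¹
C(t) = C₀ e^(−kt)  ⇒  t = ln(C₀/C) / k
t = ln(102/6.70) / 0.01537 = 2.723 / 0.01537 ≈ 177 hours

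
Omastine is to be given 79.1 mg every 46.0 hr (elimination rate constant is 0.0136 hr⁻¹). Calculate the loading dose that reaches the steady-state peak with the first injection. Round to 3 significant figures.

170 mg

Accumulation ratio R = 1 / (1 − e^(−kτ)) = 1 / (1 − e^(−0.01360×46.0)) = 1 / (1 − 0.5349) = 2.150
Loading dose = maintenance dose × R = 79.1 × 2.150 ≈ 170 mg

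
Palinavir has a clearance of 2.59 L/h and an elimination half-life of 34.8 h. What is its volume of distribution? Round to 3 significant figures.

k = ln 2 / t½ = ln 2 / 34.8 = 0.01992 h⁻¹
V = CL / k = 2.59 / 0.01992 ≈ 130 L

130 L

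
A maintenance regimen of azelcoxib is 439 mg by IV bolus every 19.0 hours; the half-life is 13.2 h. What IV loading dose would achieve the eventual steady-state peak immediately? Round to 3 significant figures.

695 mg

k = ln 2 / 13.2 = 0.05251 h⁻¹
Accumulation ratio R = 1 / (1 − e^(−kτ)) = 1 / (1 − e^(−0.05251×19.0)) = 1 / (1 − 0.3687) = 1.584
Loading dose = maintenance dose × R = 439 × 1.584 ≈ 695 mg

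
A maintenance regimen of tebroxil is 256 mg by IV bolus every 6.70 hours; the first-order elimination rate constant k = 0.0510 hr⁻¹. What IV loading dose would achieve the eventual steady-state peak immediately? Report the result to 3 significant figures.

884 mg

Accumulation ratio R = 1 / (1 − e^(−kτ)) = 1 / (1 − e^(−0.05100×6.70)) = 1 / (1 − 0.7106) = 3.455
Loading dose = maintenance dose × R = 256 × 3.455 ≈ 884 mg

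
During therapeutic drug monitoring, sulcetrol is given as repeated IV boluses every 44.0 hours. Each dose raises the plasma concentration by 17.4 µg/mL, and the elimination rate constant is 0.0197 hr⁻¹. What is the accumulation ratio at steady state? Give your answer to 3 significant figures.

1.73

Fraction remaining after one interval: e^(−kτ) = e^(−0.01970 × 44.0) = 0.4203
R = 1 / (1 − 0.4203) = 1 / 0.5797 ≈ 1.73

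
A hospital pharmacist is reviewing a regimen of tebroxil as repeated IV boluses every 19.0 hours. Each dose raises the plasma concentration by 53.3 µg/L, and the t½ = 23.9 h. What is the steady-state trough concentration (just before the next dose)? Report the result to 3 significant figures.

72.5 µg/L

k = ln 2 / 23.9 = 0.02900 h⁻¹
Fraction remaining after one interval: e^(−kτ) = e^(−0.02900 × 19.0) = 0.5764
R = 1 / (1 − 0.5764) = 2.360
Css,max = 53.3 × 2.360 = 125.8 µg/L
Css,min = Css,max × e^(−kτ) = 125.8 × 0.5764 ≈ 72.5 µg/L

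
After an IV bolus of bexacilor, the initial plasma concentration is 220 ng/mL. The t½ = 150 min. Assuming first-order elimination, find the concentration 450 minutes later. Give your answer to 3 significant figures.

27.5 ng/mL

k = ln 2 / 150 = 0.004621 min⁻¹
C(t) = C₀ e^(−kt) = 220 × e^(−0.004621 × 450) = 220 × e^(−2.079) = 220 × 0.1250 ≈ 27.5 ng/mL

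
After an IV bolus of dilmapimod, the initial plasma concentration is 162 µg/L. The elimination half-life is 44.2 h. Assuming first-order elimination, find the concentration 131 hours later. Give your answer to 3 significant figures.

20.8 µg/L

k = ln 2 / 44.2 = 0.01568 h⁻¹
C(t) = C₀ e^(−kt) = 162 × e^(−0.01568 × 131) = 162 × e^(−2.054) = 162 × 0.1282 ≈ 20.8 µg/L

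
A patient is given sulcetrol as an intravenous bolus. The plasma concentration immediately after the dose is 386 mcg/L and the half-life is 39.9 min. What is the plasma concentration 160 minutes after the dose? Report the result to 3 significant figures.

k = ln 2 / 39.9 = 0.01737 min⁻¹
160 min is 4.010 half-lives, so C = 386 × (1/2)^4.010 = 386 × 0.06207 ≈ 24.0 mcg/L

24.0 mcg/L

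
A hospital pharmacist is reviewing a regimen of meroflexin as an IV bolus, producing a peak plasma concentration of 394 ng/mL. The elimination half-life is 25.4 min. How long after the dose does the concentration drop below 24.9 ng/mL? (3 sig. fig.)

101 minutes

k = ln 2 / 25.4 = 0.02729 min⁻¹
C(t) = C₀ e^(−kt)  ⇒  t = ln(C₀/C) / k
t = ln(394/24.9) / 0.02729 = 2.761 / 0.02729 ≈ 101 minutes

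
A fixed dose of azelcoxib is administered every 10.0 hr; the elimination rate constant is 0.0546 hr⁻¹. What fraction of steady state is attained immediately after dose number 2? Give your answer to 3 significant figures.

f_n = 1 − e^(−nkτ) = 1 − e^(−2 × 0.05460 × 10.0) = 1 − e^(−1.092) = 1 − 0.3355 ≈ 0.664

0.664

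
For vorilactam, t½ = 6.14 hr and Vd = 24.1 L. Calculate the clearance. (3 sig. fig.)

k = ln 2 / t½ = ln 2 / 6.14 = 0.1129 hr⁻¹
CL = k · V = 0.1129 × 24.1 ≈ 2.72 L/hr

2.72 L/hr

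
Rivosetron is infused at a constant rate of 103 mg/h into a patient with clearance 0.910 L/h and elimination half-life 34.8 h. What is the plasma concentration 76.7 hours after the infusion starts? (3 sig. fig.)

88.6 mg/L

Css = rate / CL = 103 / 0.910 = 113.2 mg/L
k = ln 2 / 34.8 = 0.01992 h⁻¹
C(t) = Css (1 − e^(−kt)) = 113.2 × (1 − e^(−1.528)) = 113.2 × 0.7830 ≈ 88.6 mg/L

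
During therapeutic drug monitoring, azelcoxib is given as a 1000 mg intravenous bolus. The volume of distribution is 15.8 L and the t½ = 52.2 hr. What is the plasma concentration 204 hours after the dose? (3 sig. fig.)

C₀ = dose / V = 1000 / 15.8 = 63.29 µg/mL
k = ln 2 / 52.2 = 0.01328 hr⁻¹
C(t) = C₀ e^(−kt) = 63.29 × e^(−0.01328 × 204) = 63.29 × e^(−2.709) = 63.29 × 0.06661 ≈ 4.22 µg/mL

4.22 µg/mL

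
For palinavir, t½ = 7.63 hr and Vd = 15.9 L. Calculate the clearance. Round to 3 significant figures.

k = ln 2 / t½ = ln 2 / 7.63 = 0.09084 hr⁻¹
CL = k · V = 0.09084 × 15.9 ≈ 1.44 L/hr

1.44 L/hr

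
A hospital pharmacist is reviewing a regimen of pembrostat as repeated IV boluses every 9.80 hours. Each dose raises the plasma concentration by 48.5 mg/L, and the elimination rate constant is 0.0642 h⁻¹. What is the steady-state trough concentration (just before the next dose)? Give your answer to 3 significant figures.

Fraction remaining after one interval: e^(−kτ) = e^(−0.06420 × 9.80) = 0.5330
R = 1 / (1 − 0.5330) = 2.142
Css,max = 48.5 × 2.142 = 103.9 mg/L
Css,min = Css,max × e^(−kτ) = 103.9 × 0.5330 ≈ 55.4 mg/L

55.4 mg/L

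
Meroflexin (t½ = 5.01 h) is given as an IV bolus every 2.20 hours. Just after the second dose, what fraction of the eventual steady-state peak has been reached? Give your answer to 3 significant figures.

0.456

k = ln 2 / 5.01 = 0.1384 h⁻¹
f_n = 1 − e^(−nkτ) = 1 − e^(−2 × 0.1384 × 2.20) = 1 − e^(−0.6088) = 1 − 0.5440 ≈ 0.456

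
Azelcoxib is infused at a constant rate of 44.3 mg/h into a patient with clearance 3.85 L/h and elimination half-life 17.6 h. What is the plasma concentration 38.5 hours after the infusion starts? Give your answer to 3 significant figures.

8.98 mg/L

Css = rate / CL = 44.3 / 3.85 = 11.51 mg/L
k = ln 2 / 17.6 = 0.03938 h⁻¹
C(t) = Css (1 − e^(−kt)) = 11.51 × (1 − e^(−1.516)) = 11.51 × 0.7805 ≈ 8.98 mg/L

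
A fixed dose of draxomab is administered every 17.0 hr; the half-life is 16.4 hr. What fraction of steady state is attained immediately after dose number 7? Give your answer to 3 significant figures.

k = ln 2 / 16.4 = 0.04227 hr⁻¹
f_n = 1 − e^(−nkτ) = 1 − e^(−7 × 0.04227 × 17.0) = 1 − e^(−5.030) = 1 − 0.006542 ≈ 0.993

0.993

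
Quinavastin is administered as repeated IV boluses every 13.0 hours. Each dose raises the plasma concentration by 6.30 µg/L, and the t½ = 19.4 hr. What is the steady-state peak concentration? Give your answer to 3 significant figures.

k = ln 2 / 19.4 = 0.03573 hr⁻¹
Fraction remaining after one interval: e^(−kτ) = e^(−0.03573 × 13.0) = 0.6285
R = 1 / (1 − 0.6285) = 2.692
Css,max = 6.30 × 2.692 ≈ 17.0 µg/L

17.0 µg/L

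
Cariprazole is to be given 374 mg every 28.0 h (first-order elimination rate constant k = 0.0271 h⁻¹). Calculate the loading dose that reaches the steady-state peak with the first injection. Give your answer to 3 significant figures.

703 mg

Accumulation ratio R = 1 / (1 − e^(−kτ)) = 1 / (1 − e^(−0.02710×28.0)) = 1 / (1 − 0.4682) = 1.881
Loading dose = maintenance dose × R = 374 × 1.881 ≈ 703 mg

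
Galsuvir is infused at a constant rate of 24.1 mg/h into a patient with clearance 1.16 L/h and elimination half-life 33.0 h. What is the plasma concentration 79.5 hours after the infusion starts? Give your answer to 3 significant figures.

16.9 mg/L

Css = rate / CL = 24.1 / 1.16 = 20.78 mg/L
k = ln 2 / 33.0 = 0.02100 h⁻¹
C(t) = Css (1 − e^(−kt)) = 20.78 × (1 − e^(−1.670)) = 20.78 × 0.8117 ≈ 16.9 mg/L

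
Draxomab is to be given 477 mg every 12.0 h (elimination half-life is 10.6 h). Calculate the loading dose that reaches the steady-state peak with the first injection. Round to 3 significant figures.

877 mg

k = ln 2 / 10.6 = 0.06539 h⁻¹
Accumulation ratio R = 1 / (1 − e^(−kτ)) = 1 / (1 − e^(−0.06539×12.0)) = 1 / (1 − 0.4563) = 1.839
Loading dose = maintenance dose × R = 477 × 1.839 ≈ 877 mg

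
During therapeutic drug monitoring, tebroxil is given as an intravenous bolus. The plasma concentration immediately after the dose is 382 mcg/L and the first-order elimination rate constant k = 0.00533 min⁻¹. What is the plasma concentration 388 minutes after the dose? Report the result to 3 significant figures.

48.3 mcg/L

C(t) = C₀ e^(−kt) = 382 × e^(−0.005330 × 388) = 382 × e^(−2.068) = 382 × 0.1264 ≈ 48.3 mcg/L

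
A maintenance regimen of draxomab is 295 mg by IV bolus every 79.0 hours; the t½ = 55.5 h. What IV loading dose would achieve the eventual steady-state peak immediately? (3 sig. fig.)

k = ln 2 / 55.5 = 0.01249 h⁻¹
Accumulation ratio R = 1 / (1 − e^(−kτ)) = 1 / (1 − e^(−0.01249×79.0)) = 1 / (1 − 0.3728) = 1.594
Loading dose = maintenance dose × R = 295 × 1.594 ≈ 470 mg

470 mg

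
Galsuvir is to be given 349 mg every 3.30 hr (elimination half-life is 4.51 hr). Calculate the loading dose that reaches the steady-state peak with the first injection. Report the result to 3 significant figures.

877 mg

k = ln 2 / 4.51 = 0.1537 hr⁻¹
Accumulation ratio R = 1 / (1 − e^(−kτ)) = 1 / (1 − e^(−0.1537×3.30)) = 1 / (1 − 0.6022) = 2.514
Loading dose = maintenance dose × R = 349 × 2.514 ≈ 877 mg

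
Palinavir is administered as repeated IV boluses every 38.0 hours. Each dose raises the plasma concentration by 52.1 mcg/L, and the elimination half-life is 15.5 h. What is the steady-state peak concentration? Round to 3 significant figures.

63.8 mcg/L

k = ln 2 / 15.5 = 0.04472 h⁻¹
Fraction remaining after one interval: e^(−kτ) = e^(−0.04472 × 38.0) = 0.1828
R = 1 / (1 − 0.1828) = 1.224
Css,max = 52.1 × 1.224 ≈ 63.8 mcg/L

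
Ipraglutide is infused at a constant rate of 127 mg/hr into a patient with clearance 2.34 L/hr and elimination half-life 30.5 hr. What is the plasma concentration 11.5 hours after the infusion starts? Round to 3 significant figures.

12.5 µg/mL

Css = rate / CL = 127 / 2.34 = 54.27 µg/mL
k = ln 2 / 30.5 = 0.02273 hr⁻¹
C(t) = Css (1 − e^(−kt)) = 54.27 × (1 − e^(−0.2614)) = 54.27 × 0.2300 ≈ 12.5 µg/mL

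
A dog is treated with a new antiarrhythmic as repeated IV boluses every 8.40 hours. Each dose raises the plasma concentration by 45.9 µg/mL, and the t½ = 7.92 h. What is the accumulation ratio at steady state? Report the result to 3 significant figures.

1.92

k = ln 2 / 7.92 = 0.08752 h⁻¹
Fraction remaining after one interval: e^(−kτ) = e^(−0.08752 × 8.40) = 0.4794
R = 1 / (1 − 0.4794) = 1 / 0.5206 ≈ 1.92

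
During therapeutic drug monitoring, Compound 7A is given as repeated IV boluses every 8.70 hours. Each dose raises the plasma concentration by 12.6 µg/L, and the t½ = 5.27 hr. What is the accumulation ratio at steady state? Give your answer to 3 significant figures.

1.47

k = ln 2 / 5.27 = 0.1315 hr⁻¹
Fraction remaining after one interval: e^(−kτ) = e^(−0.1315 × 8.70) = 0.3185
R = 1 / (1 − 0.3185) = 1 / 0.6815 ≈ 1.47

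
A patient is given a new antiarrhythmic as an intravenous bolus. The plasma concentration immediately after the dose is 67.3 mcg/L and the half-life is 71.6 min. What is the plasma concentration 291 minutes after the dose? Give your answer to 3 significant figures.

4.02 mcg/L

k = ln 2 / 71.6 = 0.009681 min⁻¹
C(t) = C₀ e^(−kt) = 67.3 × e^(−0.009681 × 291) = 67.3 × e^(−2.817) = 67.3 × 0.05978 ≈ 4.02 mcg/L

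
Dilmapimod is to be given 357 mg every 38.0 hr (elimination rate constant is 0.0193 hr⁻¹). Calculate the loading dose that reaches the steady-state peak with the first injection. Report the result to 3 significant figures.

687 mg

Accumulation ratio R = 1 / (1 − e^(−kτ)) = 1 / (1 − e^(−0.01930×38.0)) = 1 / (1 − 0.4803) = 1.924
Loading dose = maintenance dose × R = 357 × 1.924 ≈ 687 mg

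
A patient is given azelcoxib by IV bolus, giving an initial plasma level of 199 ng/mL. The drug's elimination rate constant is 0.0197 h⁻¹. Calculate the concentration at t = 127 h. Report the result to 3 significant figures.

16.3 ng/mL

C(t) = C₀ e^(−kt) = 199 × e^(−0.01970 × 127) = 199 × e^(−2.502) = 199 × 0.08193 ≈ 16.3 ng/mL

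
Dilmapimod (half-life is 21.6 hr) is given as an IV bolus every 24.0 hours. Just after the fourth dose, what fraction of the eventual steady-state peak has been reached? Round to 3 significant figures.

k = ln 2 / 21.6 = 0.03209 hr⁻¹
f_n = 1 − e^(−nkτ) = 1 − e^(−4 × 0.03209 × 24.0) = 1 − e^(−3.081) = 1 − 0.04593 ≈ 0.954

0.954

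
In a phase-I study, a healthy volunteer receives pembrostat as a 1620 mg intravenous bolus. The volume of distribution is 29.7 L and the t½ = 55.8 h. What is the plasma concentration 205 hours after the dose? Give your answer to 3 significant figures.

4.27 µg/mL

C₀ = dose / V = 1620 / 29.7 = 54.55 µg/mL
k = ln 2 / 55.8 = 0.01242 h⁻¹
C(t) = C₀ e^(−kt) = 54.55 × e^(−0.01242 × 205) = 54.55 × e^(−2.547) = 54.55 × 0.07835 ≈ 4.27 µg/mL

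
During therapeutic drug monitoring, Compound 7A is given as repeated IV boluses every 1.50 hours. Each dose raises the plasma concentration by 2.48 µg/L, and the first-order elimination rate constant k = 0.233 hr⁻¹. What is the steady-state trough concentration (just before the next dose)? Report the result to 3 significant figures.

Fraction remaining after one interval: e^(−kτ) = e^(−0.2330 × 1.50) = 0.7050
R = 1 / (1 − 0.7050) = 3.390
Css,max = 2.48 × 3.390 = 8.408 µg/L
Css,min = Css,max × e^(−kτ) = 8.408 × 0.7050 ≈ 5.93 µg/L

5.93 µg/L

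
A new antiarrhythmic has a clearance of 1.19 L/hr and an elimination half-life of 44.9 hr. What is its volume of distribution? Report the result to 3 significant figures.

77.1 L

k = ln 2 / t½ = ln 2 / 44.9 = 0.01544 hr⁻¹
V = CL / k = 1.19 / 0.01544 ≈ 77.1 L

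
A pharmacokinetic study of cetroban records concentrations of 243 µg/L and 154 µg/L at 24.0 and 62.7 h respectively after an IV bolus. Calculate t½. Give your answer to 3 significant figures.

k = ln(C₁/C₂) / (t₂ − t₁) = ln(243/154) / (62.7 − 24.0)
  = 0.4561 / 38.70 = 0.01179 h⁻¹
t½ = ln 2 / k = ln 2 / 0.01179 ≈ 58.8 hours

58.8 hours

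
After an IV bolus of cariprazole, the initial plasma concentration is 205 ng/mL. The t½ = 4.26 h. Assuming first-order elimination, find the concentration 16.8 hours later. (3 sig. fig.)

k = ln 2 / 4.26 = 0.1627 h⁻¹
16.8 h is 3.944 half-lives, so C = 205 × (1/2)^3.944 = 205 × 0.06499 ≈ 13.3 ng/mL

13.3 ng/mL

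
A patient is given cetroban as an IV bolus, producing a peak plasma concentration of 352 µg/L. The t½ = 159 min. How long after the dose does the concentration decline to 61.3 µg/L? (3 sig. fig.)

401 minutes

k = ln 2 / 159 = 0.004359 min⁻¹
C(t) = C₀ e^(−kt)  ⇒  t = ln(C₀/C) / k
t = ln(352/61.3) / 0.004359 = 1.748 / 0.004359 ≈ 401 minutes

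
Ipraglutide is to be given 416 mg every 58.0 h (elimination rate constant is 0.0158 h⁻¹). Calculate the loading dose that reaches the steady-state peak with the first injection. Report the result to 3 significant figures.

Accumulation ratio R = 1 / (1 − e^(−kτ)) = 1 / (1 − e^(−0.01580×58.0)) = 1 / (1 − 0.4000) = 1.667
Loading dose = maintenance dose × R = 416 × 1.667 ≈ 693 mg

693 mg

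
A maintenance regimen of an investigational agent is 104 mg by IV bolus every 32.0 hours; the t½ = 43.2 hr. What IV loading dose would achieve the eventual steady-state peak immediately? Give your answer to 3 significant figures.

k = ln 2 / 43.2 = 0.01605 hr⁻¹
Accumulation ratio R = 1 / (1 − e^(−kτ)) = 1 / (1 − e^(−0.01605×32.0)) = 1 / (1 − 0.5984) = 2.490
Loading dose = maintenance dose × R = 104 × 2.490 ≈ 259 mg

259 mg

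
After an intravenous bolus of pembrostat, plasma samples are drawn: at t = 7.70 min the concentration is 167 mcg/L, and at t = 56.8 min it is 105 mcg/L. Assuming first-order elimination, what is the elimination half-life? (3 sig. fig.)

73.3 minutes

k = ln(C₁/C₂) / (t₂ − t₁) = ln(167/105) / (56.8 − 7.70)
  = 0.4640 / 49.10 = 0.009451 min⁻¹
t½ = ln 2 / k = ln 2 / 0.009451 ≈ 73.3 minutes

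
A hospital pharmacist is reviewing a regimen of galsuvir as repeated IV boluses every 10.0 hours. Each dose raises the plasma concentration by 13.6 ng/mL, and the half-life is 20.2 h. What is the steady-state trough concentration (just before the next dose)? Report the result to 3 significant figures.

33.2 ng/mL

k = ln 2 / 20.2 = 0.03431 h⁻¹
Fraction remaining after one interval: e^(−kτ) = e^(−0.03431 × 10.0) = 0.7095
R = 1 / (1 − 0.7095) = 3.443
Css,max = 13.6 × 3.443 = 46.82 ng/mL
Css,min = Css,max × e^(−kτ) = 46.82 × 0.7095 ≈ 33.2 ng/mL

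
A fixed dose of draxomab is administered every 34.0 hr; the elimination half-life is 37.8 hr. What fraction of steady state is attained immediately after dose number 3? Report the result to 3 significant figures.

k = ln 2 / 37.8 = 0.01834 hr⁻¹
f_n = 1 − e^(−nkτ) = 1 − e^(−3 × 0.01834 × 34.0) = 1 − e^(−1.870) = 1 − 0.1541 ≈ 0.846

0.846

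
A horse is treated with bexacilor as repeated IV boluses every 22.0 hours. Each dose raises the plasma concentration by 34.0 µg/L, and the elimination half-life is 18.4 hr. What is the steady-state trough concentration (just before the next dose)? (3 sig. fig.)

26.3 µg/L

k = ln 2 / 18.4 = 0.03767 hr⁻¹
Fraction remaining after one interval: e^(−kτ) = e^(−0.03767 × 22.0) = 0.4366
R = 1 / (1 − 0.4366) = 1.775
Css,max = 34.0 × 1.775 = 60.35 µg/L
Css,min = Css,max × e^(−kτ) = 60.35 × 0.4366 ≈ 26.3 µg/L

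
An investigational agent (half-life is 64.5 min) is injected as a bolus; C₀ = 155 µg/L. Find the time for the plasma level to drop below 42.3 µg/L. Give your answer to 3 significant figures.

k = ln 2 / 64.5 = 0.01075 min⁻¹
C(t) = C₀ e^(−kt)  ⇒  t = ln(C₀/C) / k
t = ln(155/42.3) / 0.01075 = 1.299 / 0.01075 ≈ 121 minutes

121 minutes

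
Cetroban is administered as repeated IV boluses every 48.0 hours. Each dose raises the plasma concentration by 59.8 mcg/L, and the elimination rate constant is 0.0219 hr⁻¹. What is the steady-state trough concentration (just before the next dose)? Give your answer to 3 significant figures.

32.1 mcg/L

Fraction remaining after one interval: e^(−kτ) = e^(−0.02190 × 48.0) = 0.3495
R = 1 / (1 − 0.3495) = 1.537
Css,max = 59.8 × 1.537 = 91.93 mcg/L
Css,min = Css,max × e^(−kτ) = 91.93 × 0.3495 ≈ 32.1 mcg/L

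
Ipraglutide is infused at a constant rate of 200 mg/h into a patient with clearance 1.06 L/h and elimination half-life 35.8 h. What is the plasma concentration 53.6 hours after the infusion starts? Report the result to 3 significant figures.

Css = rate / CL = 200 / 1.06 = 188.7 µg/mL
k = ln 2 / 35.8 = 0.01936 h⁻¹
C(t) = Css (1 − e^(−kt)) = 188.7 × (1 − e^(−1.038)) = 188.7 × 0.6458 ≈ 122 µg/mL

122 µg/mL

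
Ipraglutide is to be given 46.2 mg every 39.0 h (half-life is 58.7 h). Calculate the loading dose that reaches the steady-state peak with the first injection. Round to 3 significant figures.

k = ln 2 / 58.7 = 0.01181 h⁻¹
Accumulation ratio R = 1 / (1 − e^(−kτ)) = 1 / (1 − e^(−0.01181×39.0)) = 1 / (1 − 0.6310) = 2.710
Loading dose = maintenance dose × R = 46.2 × 2.710 ≈ 125 mg

125 mg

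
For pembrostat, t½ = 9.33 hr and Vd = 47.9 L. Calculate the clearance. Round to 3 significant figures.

3.56 L/hr

k = ln 2 / t½ = ln 2 / 9.33 = 0.07429 hr⁻¹
CL = k · V = 0.07429 × 47.9 ≈ 3.56 L/hr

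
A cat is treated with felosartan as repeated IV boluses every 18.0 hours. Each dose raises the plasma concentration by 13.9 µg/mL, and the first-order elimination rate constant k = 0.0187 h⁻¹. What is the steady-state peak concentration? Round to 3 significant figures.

48.6 µg/mL

Fraction remaining after one interval: e^(−kτ) = e^(−0.01870 × 18.0) = 0.7142
R = 1 / (1 − 0.7142) = 3.499
Css,max = 13.9 × 3.499 ≈ 48.6 µg/mL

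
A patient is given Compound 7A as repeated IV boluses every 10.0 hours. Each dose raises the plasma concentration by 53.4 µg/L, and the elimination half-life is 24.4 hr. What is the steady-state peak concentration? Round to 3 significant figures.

k = ln 2 / 24.4 = 0.02841 hr⁻¹
Fraction remaining after one interval: e^(−kτ) = e^(−0.02841 × 10.0) = 0.7527
R = 1 / (1 − 0.7527) = 4.044
Css,max = 53.4 × 4.044 ≈ 216 µg/L

216 µg/L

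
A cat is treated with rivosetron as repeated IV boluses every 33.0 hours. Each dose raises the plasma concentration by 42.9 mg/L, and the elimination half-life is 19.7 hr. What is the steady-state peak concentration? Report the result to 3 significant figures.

62.5 mg/L

k = ln 2 / 19.7 = 0.03519 hr⁻¹
Fraction remaining after one interval: e^(−kτ) = e^(−0.03519 × 33.0) = 0.3131
R = 1 / (1 − 0.3131) = 1.456
Css,max = 42.9 × 1.456 ≈ 62.5 mg/L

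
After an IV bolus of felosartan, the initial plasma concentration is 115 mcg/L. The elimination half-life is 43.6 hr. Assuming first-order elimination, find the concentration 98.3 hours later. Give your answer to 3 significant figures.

k = ln 2 / 43.6 = 0.01590 hr⁻¹
98.3 hr is 2.255 half-lives, so C = 115 × (1/2)^2.255 = 115 × 0.2096 ≈ 24.1 mcg/L

24.1 mcg/L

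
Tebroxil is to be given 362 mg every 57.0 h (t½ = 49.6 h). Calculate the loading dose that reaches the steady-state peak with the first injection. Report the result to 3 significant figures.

k = ln 2 / 49.6 = 0.01397 h⁻¹
Accumulation ratio R = 1 / (1 − e^(−kτ)) = 1 / (1 − e^(−0.01397×57.0)) = 1 / (1 − 0.4509) = 1.821
Loading dose = maintenance dose × R = 362 × 1.821 ≈ 659 mg

659 mg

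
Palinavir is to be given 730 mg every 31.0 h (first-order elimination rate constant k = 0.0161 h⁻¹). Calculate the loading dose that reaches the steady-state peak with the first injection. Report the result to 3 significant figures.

Accumulation ratio R = 1 / (1 − e^(−kτ)) = 1 / (1 − e^(−0.01610×31.0)) = 1 / (1 − 0.6071) = 2.545
Loading dose = maintenance dose × R = 730 × 2.545 ≈ 1860 mg

1860 mg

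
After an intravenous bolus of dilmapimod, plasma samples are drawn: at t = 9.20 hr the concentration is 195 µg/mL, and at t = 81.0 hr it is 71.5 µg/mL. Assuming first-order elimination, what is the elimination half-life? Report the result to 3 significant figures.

k = ln(C₁/C₂) / (t₂ − t₁) = ln(195/71.5) / (81.0 − 9.20)
  = 1.003 / 71.80 = 0.01397 hr⁻¹
t½ = ln 2 / k = ln 2 / 0.01397 ≈ 49.6 hours

49.6 hours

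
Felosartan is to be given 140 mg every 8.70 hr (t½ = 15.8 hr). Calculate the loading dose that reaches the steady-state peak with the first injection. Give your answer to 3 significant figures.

k = ln 2 / 15.8 = 0.04387 hr⁻¹
Accumulation ratio R = 1 / (1 − e^(−kτ)) = 1 / (1 − e^(−0.04387×8.70)) = 1 / (1 − 0.6827) = 3.152
Loading dose = maintenance dose × R = 140 × 3.152 ≈ 441 mg

441 mg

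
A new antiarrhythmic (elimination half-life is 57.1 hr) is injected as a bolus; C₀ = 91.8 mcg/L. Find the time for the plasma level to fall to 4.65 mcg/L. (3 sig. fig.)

k = ln 2 / 57.1 = 0.01214 hr⁻¹
C(t) = C₀ e^(−kt)  ⇒  t = ln(C₀/C) / k
t = ln(91.8/4.65) / 0.01214 = 2.983 / 0.01214 ≈ 246 hours

246 hours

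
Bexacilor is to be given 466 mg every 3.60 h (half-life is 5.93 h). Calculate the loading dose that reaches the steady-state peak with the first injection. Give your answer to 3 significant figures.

k = ln 2 / 5.93 = 0.1169 h⁻¹
Accumulation ratio R = 1 / (1 − e^(−kτ)) = 1 / (1 − e^(−0.1169×3.60)) = 1 / (1 − 0.6565) = 2.911
Loading dose = maintenance dose × R = 466 × 2.911 ≈ 1360 mg

1360 mg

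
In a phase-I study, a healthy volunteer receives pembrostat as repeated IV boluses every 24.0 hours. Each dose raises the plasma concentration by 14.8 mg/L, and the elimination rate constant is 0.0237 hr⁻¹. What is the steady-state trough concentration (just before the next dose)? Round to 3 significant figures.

19.3 mg/L

Fraction remaining after one interval: e^(−kτ) = e^(−0.02370 × 24.0) = 0.5662
R = 1 / (1 − 0.5662) = 2.305
Css,max = 14.8 × 2.305 = 34.12 mg/L
Css,min = Css,max × e^(−kτ) = 34.12 × 0.5662 ≈ 19.3 mg/L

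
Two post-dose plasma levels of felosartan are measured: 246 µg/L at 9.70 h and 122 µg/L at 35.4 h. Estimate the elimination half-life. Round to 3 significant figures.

25.4 hours

k = ln(C₁/C₂) / (t₂ − t₁) = ln(246/122) / (35.4 − 9.70)
  = 0.7013 / 25.70 = 0.02729 h⁻¹
t½ = ln 2 / k = ln 2 / 0.02729 ≈ 25.4 hours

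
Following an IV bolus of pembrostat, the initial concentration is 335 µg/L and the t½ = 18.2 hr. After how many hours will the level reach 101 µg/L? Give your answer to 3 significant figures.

31.5 hours

k = ln 2 / 18.2 = 0.03809 hr⁻¹
C(t) = C₀ e^(−kt)  ⇒  t = ln(C₀/C) / k
t = ln(335/101) / 0.03809 = 1.199 / 0.03809 ≈ 31.5 hours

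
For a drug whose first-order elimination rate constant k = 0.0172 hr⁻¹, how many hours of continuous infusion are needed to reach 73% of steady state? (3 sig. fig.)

f = 1 − e^(−kt)  ⇒  t = −ln(1 − f) / k
t = −ln(1 − 0.73) / 0.01720 = 1.309 / 0.01720 ≈ 76.1 hours

76.1 hours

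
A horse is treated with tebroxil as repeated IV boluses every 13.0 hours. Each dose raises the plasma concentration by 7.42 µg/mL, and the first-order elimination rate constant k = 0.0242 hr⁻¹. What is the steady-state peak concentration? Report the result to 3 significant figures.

Fraction remaining after one interval: e^(−kτ) = e^(−0.02420 × 13.0) = 0.7301
R = 1 / (1 − 0.7301) = 3.705
Css,max = 7.42 × 3.705 ≈ 27.5 µg/mL

27.5 µg/mL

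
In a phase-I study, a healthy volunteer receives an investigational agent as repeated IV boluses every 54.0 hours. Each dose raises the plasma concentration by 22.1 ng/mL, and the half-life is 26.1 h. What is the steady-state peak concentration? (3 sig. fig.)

29.0 ng/mL

k = ln 2 / 26.1 = 0.02656 h⁻¹
Fraction remaining after one interval: e^(−kτ) = e^(−0.02656 × 54.0) = 0.2383
R = 1 / (1 − 0.2383) = 1.313
Css,max = 22.1 × 1.313 ≈ 29.0 ng/mL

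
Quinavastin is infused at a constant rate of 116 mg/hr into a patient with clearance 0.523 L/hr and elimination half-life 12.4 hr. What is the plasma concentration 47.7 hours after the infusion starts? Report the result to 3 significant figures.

Css = rate / CL = 116 / 0.523 = 221.8 mg/L
k = ln 2 / 12.4 = 0.05590 hr⁻¹
C(t) = Css (1 − e^(−kt)) = 221.8 × (1 − e^(−2.666)) = 221.8 × 0.9305 ≈ 206 mg/L

206 mg/L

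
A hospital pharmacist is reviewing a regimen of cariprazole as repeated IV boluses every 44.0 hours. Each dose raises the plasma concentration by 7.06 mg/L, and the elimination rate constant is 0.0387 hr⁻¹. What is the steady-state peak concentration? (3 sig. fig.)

8.63 mg/L

Fraction remaining after one interval: e^(−kτ) = e^(−0.03870 × 44.0) = 0.1822
R = 1 / (1 − 0.1822) = 1.223
Css,max = 7.06 × 1.223 ≈ 8.63 mg/L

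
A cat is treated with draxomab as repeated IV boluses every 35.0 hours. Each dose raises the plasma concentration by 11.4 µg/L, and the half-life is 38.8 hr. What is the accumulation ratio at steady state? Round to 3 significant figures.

k = ln 2 / 38.8 = 0.01786 hr⁻¹
Fraction remaining after one interval: e^(−kτ) = e^(−0.01786 × 35.0) = 0.5351
R = 1 / (1 − 0.5351) = 1 / 0.4649 ≈ 2.15

2.15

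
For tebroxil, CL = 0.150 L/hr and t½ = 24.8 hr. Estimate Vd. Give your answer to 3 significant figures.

5.37 L

k = ln 2 / t½ = ln 2 / 24.8 = 0.02795 hr⁻¹
V = CL / k = 0.150 / 0.02795 ≈ 5.37 L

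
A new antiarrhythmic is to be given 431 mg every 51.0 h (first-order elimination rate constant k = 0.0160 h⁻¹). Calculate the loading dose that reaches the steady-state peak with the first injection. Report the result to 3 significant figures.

773 mg

Accumulation ratio R = 1 / (1 − e^(−kτ)) = 1 / (1 − e^(−0.01600×51.0)) = 1 / (1 − 0.4422) = 1.793
Loading dose = maintenance dose × R = 431 × 1.793 ≈ 773 mg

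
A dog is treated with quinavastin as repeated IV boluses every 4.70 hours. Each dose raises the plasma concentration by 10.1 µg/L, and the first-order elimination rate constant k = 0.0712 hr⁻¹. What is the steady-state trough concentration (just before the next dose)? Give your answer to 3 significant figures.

25.4 µg/L

Fraction remaining after one interval: e^(−kτ) = e^(−0.07120 × 4.70) = 0.7156
R = 1 / (1 − 0.7156) = 3.516
Css,max = 10.1 × 3.516 = 35.51 µg/L
Css,min = Css,max × e^(−kτ) = 35.51 × 0.7156 ≈ 25.4 µg/L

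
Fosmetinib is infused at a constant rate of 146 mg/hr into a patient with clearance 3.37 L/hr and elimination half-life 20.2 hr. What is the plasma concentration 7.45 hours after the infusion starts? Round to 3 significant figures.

9.77 mg/L

Css = rate / CL = 146 / 3.37 = 43.32 mg/L
k = ln 2 / 20.2 = 0.03431 hr⁻¹
C(t) = Css (1 − e^(−kt)) = 43.32 × (1 − e^(−0.2556)) = 43.32 × 0.2256 ≈ 9.77 mg/L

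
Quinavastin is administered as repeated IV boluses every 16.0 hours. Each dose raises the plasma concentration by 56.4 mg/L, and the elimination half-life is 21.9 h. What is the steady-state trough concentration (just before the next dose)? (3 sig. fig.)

k = ln 2 / 21.9 = 0.03165 h⁻¹
Fraction remaining after one interval: e^(−kτ) = e^(−0.03165 × 16.0) = 0.6027
R = 1 / (1 − 0.6027) = 2.517
Css,max = 56.4 × 2.517 = 141.9 mg/L
Css,min = Css,max × e^(−kτ) = 141.9 × 0.6027 ≈ 85.5 mg/L

85.5 mg/L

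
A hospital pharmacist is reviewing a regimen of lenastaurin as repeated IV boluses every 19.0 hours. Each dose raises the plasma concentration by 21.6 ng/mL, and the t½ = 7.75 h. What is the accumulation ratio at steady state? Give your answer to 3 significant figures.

k = ln 2 / 7.75 = 0.08944 h⁻¹
Fraction remaining after one interval: e^(−kτ) = e^(−0.08944 × 19.0) = 0.1828
R = 1 / (1 − 0.1828) = 1 / 0.8172 ≈ 1.22

1.22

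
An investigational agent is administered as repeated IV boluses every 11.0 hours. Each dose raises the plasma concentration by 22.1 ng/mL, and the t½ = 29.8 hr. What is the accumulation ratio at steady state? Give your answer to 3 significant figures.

4.43

k = ln 2 / 29.8 = 0.02326 hr⁻¹
Fraction remaining after one interval: e^(−kτ) = e^(−0.02326 × 11.0) = 0.7743
R = 1 / (1 − 0.7743) = 1 / 0.2257 ≈ 4.43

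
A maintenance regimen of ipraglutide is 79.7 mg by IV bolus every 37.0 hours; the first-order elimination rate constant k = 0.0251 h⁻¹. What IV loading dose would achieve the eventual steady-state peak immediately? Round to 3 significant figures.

132 mg

Accumulation ratio R = 1 / (1 − e^(−kτ)) = 1 / (1 − e^(−0.02510×37.0)) = 1 / (1 − 0.3951) = 1.653
Loading dose = maintenance dose × R = 79.7 × 1.653 ≈ 132 mg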